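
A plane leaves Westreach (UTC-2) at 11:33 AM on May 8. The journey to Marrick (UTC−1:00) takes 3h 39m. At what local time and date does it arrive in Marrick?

Marrick is 1:00 ahead of Westreach.
After 3 hours 39 minutes it is 3:12 PM in Westreach.
Shift by the zone difference: 3:12 PM + 1:00 = 4:12 PM on May 8 in Marrick.

4:12 PM on May 8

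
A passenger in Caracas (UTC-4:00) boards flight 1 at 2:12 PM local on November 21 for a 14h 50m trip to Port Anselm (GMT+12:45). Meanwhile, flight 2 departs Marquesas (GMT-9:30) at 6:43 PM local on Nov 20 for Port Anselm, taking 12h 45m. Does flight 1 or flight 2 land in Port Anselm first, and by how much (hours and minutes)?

the second, by 16 hours 4 minutes

Flight 1 in UTC: 2:12 PM + 4:00 = 6:12 PM on Nov 21.
+14 hours and 50 minutes → arrive 9:02 AM UTC on Nov 22.
Flight 2 in UTC: 6:43 PM + 9:30 = 4:13 AM on Nov 21.
+12 hours and 45 minutes → arrive 4:58 PM UTC on Nov 21.
Flight 2 lands earlier by 16 hours 4 minutes.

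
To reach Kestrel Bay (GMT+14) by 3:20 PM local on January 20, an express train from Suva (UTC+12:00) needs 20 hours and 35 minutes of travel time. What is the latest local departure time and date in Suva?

Target arrival in UTC: 3:20 PM − 14:00 = 1:20 AM on Jan 20.
Subtract 20 hours and 35 minutes → departure 4:45 AM UTC on Jan 19.
Suva is UTC+12:00: 4:45 AM + 12:00 = 4:45 PM on Jan 19.

4:45 PM on January 19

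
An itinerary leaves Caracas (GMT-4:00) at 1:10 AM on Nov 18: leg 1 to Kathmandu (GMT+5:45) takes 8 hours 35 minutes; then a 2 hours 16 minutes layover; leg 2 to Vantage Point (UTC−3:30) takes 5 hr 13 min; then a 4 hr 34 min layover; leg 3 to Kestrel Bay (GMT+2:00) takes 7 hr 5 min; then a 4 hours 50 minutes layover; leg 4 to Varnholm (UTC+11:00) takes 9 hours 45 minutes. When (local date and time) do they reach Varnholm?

Convert departure to UTC: 1:10 AM + 4:00 = 5:10 AM UTC on Nov 18.
Add 8 hours and 35 minutes leg 1 → 1:45 PM UTC.
Add 2 hours and 16 minutes layover in Kathmandu → 4:01 PM UTC.
Add 5 hours and 13 minutes leg 2 → 9:14 PM UTC.
Add 4 hours and 34 minutes layover in Vantage Point → 1:48 AM UTC (Nov 19).
Add 7 hours and 5 minutes leg 3 → 8:53 AM UTC.
Add 4 hours and 50 minutes layover in Kestrel Bay → 1:43 PM UTC.
Add 9 hours 45 minutes leg 4 → 11:28 PM UTC.
Varnholm is UTC+11:00, so local arrival = 11:28 PM + 11:00 = 10:28 AM on Nov 20.

10:28 AM on Nov 20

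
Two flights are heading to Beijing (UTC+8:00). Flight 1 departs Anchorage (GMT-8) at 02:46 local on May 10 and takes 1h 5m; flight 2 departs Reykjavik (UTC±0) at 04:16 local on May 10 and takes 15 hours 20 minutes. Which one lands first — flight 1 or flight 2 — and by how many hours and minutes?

Flight 1 in UTC: 02:46 + 8:00 = 10:46 on May 10.
+1 hour 5 minutes → arrive 11:51 UTC on May 10.
Flight 2 departs at 04:16 UTC (May 10).
+15 hours and 20 minutes → arrive 19:36 UTC on May 10.
Flight 1 lands earlier by 7 hours 45 minutes.

the first, by 7 hours 45 minutes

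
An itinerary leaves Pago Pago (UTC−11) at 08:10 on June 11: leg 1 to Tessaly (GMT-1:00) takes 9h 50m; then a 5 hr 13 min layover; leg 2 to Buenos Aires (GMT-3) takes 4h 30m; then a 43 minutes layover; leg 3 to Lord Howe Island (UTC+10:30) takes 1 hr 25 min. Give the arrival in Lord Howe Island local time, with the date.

Convert departure to UTC: 08:10 + 11:00 = 19:10 UTC on Jun 11.
Add 9 hours and 50 minutes leg 1 → 05:00 UTC (Jun 12).
Add 5 hours 13 minutes layover in Tessaly → 10:13 UTC.
Add 4 hours 30 minutes leg 2 → 14:43 UTC.
Add 43 minutes layover in Buenos Aires → 15:26 UTC.
Add 1 hour and 25 minutes leg 3 → 16:51 UTC.
Lord Howe Island is UTC+10:30, so local arrival = 16:51 + 10:30 = 03:21 on Jun 13.

03:21 on Jun 13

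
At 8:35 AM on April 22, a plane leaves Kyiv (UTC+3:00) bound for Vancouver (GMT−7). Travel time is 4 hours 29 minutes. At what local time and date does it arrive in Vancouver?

3:04 AM on April 22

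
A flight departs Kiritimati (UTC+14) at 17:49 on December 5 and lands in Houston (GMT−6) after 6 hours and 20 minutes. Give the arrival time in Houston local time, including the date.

Houston is 20:00 behind Kiritimati.
After 6 hours and 20 minutes it is 00:09 (Dec 6) in Kiritimati.
Shift by the zone difference: 00:09 − 20:00 = 04:09 on Dec 5 in Houston.

04:09 on December 5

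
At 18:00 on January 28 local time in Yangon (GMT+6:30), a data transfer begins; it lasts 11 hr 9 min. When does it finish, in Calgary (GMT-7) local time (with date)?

Convert start to UTC: 18:00 − 6:30 = 11:30 UTC on Jan 28.
Add 11 hours and 9 minutes duration → 22:39 UTC.
Calgary is UTC−7:00, so local end time = 22:39 − 7:00 = 15:39 on Jan 28.

15:39 on Jan 28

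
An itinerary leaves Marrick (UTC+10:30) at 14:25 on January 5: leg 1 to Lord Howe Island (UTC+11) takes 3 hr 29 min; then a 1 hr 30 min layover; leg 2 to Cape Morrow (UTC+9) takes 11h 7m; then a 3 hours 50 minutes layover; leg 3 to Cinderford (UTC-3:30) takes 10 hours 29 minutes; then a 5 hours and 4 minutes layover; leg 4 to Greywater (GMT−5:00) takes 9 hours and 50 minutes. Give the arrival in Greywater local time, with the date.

Convert departure to UTC: 14:25 − 10:30 = 03:55 UTC on Jan 5.
Add 3 hours 29 minutes leg 1 → 07:24 UTC.
Add 1 hour 30 minutes layover in Lord Howe Island → 08:54 UTC.
Add 11 hours and 7 minutes leg 2 → 20:01 UTC.
Add 3 hours and 50 minutes layover in Cape Morrow → 23:51 UTC.
Add 10 hours 29 minutes leg 3 → 10:20 UTC (Jan 6).
Add 5 hours and 4 minutes layover in Cinderford → 15:24 UTC.
Add 9 hours and 50 minutes leg 4 → 01:14 UTC (Jan 7).
Greywater is UTC−5:00, so local arrival = 01:14 − 5:00 = 20:14 on Jan 6.

20:14 on Jan 6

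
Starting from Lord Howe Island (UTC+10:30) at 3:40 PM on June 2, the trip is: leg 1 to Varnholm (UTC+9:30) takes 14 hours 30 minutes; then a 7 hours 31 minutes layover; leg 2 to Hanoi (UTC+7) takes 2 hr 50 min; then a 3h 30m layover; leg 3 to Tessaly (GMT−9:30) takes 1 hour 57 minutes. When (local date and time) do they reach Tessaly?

1:58 AM on June 3

Convert departure to UTC: 3:40 PM − 10:30 = 5:10 AM UTC on Jun 2.
Add 14 hours 30 minutes leg 1 → 7:40 PM UTC.
Add 7 hours 31 minutes layover in Varnholm → 3:11 AM UTC (Jun 3).
Add 2 hours 50 minutes leg 2 → 6:01 AM UTC.
Add 3 hours and 30 minutes layover in Hanoi → 9:31 AM UTC.
Add 1 hour and 57 minutes leg 3 → 11:28 AM UTC.
Tessaly is UTC−9:30, so local arrival = 11:28 AM − 9:30 = 1:58 AM on Jun 3.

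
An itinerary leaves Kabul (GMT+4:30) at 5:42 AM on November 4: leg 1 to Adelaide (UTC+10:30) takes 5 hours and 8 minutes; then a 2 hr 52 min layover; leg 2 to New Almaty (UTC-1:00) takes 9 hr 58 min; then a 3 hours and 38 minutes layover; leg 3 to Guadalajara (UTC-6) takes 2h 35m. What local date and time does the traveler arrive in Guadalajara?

7:23 PM on November 4

Convert departure to UTC: 5:42 AM − 4:30 = 1:12 AM UTC on Nov 4.
Add 5 hours 8 minutes leg 1 → 6:20 AM UTC.
Add 2 hours 52 minutes layover in Adelaide → 9:12 AM UTC.
Add 9 hours 58 minutes leg 2 → 7:10 PM UTC.
Add 3 hours 38 minutes layover in New Almaty → 10:48 PM UTC.
Add 2 hours 35 minutes leg 3 → 1:23 AM UTC (Nov 5).
Guadalajara is UTC−6:00, so local arrival = 1:23 AM − 6:00 = 7:23 PM on Nov 4.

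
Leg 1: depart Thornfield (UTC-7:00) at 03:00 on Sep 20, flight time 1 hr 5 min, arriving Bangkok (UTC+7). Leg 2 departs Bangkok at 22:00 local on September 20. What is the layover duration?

3 hours 55 minutes

Convert departure to UTC: 03:00 + 7:00 = 10:00 UTC on Sep 20.
Add 1 hour 5 minutes flight time → 11:05 UTC.
Bangkok is UTC+7:00, so local arrival = 11:05 + 7:00 = 18:05 on Sep 20.
Layover = 22:00 − 18:05 = 3 hours 55 minutes.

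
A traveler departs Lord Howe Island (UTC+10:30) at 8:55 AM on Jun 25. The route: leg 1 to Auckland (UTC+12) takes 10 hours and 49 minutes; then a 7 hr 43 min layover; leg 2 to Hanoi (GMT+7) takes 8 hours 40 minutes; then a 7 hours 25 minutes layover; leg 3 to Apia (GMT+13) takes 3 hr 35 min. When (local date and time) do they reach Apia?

Convert departure to UTC: 8:55 AM − 10:30 = 10:25 PM UTC on Jun 24.
Add 10 hours 49 minutes leg 1 → 9:14 AM UTC (Jun 25).
Add 7 hours 43 minutes layover in Auckland → 4:57 PM UTC.
Add 8 hours 40 minutes leg 2 → 1:37 AM UTC (Jun 26).
Add 7 hours and 25 minutes layover in Hanoi → 9:02 AM UTC.
Add 3 hours 35 minutes leg 3 → 12:37 PM UTC.
Apia is UTC+13:00, so local arrival = 12:37 PM + 13:00 = 1:37 AM on Jun 27.

1:37 AM on June 27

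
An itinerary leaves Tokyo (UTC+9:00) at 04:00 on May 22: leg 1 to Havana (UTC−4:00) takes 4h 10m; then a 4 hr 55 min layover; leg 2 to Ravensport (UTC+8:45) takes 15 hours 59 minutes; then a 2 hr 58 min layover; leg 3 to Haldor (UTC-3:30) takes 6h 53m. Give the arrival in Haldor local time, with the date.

02:25 on May 23

Convert departure to UTC: 04:00 − 9:00 = 19:00 UTC on May 21.
Add 4 hours and 10 minutes leg 1 → 23:10 UTC.
Add 4 hours 55 minutes layover in Havana → 04:05 UTC (May 22).
Add 15 hours and 59 minutes leg 2 → 20:04 UTC.
Add 2 hours 58 minutes layover in Ravensport → 23:02 UTC.
Add 6 hours and 53 minutes leg 3 → 05:55 UTC (May 23).
Haldor is UTC−3:30, so local arrival = 05:55 − 3:30 = 02:25 on May 23.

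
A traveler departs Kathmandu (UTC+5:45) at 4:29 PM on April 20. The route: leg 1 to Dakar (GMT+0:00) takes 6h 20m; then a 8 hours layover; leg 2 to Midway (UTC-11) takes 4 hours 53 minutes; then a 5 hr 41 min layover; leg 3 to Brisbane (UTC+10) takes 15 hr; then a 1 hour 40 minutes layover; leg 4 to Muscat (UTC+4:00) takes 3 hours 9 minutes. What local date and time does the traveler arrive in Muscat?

Convert departure to UTC: 4:29 PM − 5:45 = 10:44 AM UTC on Apr 20.
Add 6 hours and 20 minutes leg 1 → 5:04 PM UTC.
Add 8 hours layover in Dakar → 1:04 AM UTC (Apr 21).
Add 4 hours 53 minutes leg 2 → 5:57 AM UTC.
Add 5 hours 41 minutes layover in Midway → 11:38 AM UTC.
Add 15 hours leg 3 → 2:38 AM UTC (Apr 22).
Add 1 hour and 40 minutes layover in Brisbane → 4:18 AM UTC.
Add 3 hours 9 minutes leg 4 → 7:27 AM UTC.
Muscat is UTC+4:00, so local arrival = 7:27 AM + 4:00 = 11:27 AM on Apr 22.

11:27 AM on April 22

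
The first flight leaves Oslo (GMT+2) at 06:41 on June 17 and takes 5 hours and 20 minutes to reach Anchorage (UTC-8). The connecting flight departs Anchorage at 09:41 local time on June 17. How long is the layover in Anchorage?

7 hours 40 minutes

Convert departure to UTC: 06:41 − 2:00 = 04:41 UTC on Jun 17.
Add 5 hours 20 minutes flight time → 10:01 UTC.
Anchorage is UTC−8:00, so local arrival = 10:01 − 8:00 = 02:01 on Jun 17.
Layover = 09:41 − 02:01 = 7 hours 40 minutes.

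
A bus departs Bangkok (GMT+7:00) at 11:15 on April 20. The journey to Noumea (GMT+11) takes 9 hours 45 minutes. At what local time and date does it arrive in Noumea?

01:00 on Apr 21

Convert departure to UTC: 11:15 − 7:00 = 04:15 UTC on Apr 20.
Add 9 hours 45 minutes travel time → 14:00 UTC.
Noumea is UTC+11:00, so local arrival = 14:00 + 11:00 = 01:00 on Apr 21.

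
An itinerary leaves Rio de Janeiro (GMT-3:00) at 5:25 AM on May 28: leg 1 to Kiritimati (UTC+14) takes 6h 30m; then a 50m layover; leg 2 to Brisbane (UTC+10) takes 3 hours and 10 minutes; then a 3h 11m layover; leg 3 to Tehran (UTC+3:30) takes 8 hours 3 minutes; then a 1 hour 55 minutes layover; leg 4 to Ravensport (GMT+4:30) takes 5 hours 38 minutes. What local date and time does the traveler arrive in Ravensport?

6:12 PM on May 29

Convert departure to UTC: 5:25 AM + 3:00 = 8:25 AM UTC on May 28.
Add 6 hours and 30 minutes leg 1 → 2:55 PM UTC.
Add 50 minutes layover in Kiritimati → 3:45 PM UTC.
Add 3 hours and 10 minutes leg 2 → 6:55 PM UTC.
Add 3 hours and 11 minutes layover in Brisbane → 10:06 PM UTC.
Add 8 hours and 3 minutes leg 3 → 6:09 AM UTC (May 29).
Add 1 hour 55 minutes layover in Tehran → 8:04 AM UTC.
Add 5 hours and 38 minutes leg 4 → 1:42 PM UTC.
Ravensport is UTC+4:30, so local arrival = 1:42 PM + 4:30 = 6:12 PM on May 29.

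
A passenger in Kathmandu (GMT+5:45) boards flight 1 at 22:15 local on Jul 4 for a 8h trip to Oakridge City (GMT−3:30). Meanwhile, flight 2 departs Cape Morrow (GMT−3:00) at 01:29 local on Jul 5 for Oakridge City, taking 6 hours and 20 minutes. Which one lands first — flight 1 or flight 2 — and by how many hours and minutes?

Flight 1 in UTC: 22:15 − 5:45 = 16:30 on Jul 4.
+8 hours → arrive 00:30 UTC on Jul 5.
Flight 2 in UTC: 01:29 + 3:00 = 04:29 on Jul 5.
+6 hours and 20 minutes → arrive 10:49 UTC on Jul 5.
Flight 1 lands earlier by 10 hours 19 minutes.

the first, by 10 hours 19 minutes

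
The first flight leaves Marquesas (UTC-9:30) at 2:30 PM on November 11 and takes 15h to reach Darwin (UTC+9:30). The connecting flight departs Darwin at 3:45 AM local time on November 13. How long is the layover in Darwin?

3 hours 15 minutes

Convert departure to UTC: 2:30 PM + 9:30 = 12:00 AM UTC on Nov 12.
Add 15 hours flight time → 3:00 PM UTC.
Darwin is UTC+9:30, so local arrival = 3:00 PM + 9:30 = 12:30 AM on Nov 13.
Layover = 3:45 AM − 12:30 AM = 3 hours 15 minutes.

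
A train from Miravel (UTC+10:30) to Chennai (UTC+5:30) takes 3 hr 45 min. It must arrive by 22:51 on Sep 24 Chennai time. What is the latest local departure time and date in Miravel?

Target arrival in UTC: 22:51 − 5:30 = 17:21 on Sep 24.
Subtract 3 hours and 45 minutes → departure 13:36 UTC on Sep 24.
Miravel is UTC+10:30: 13:36 + 10:30 = 00:06 on Sep 25.

00:06 on Sep 25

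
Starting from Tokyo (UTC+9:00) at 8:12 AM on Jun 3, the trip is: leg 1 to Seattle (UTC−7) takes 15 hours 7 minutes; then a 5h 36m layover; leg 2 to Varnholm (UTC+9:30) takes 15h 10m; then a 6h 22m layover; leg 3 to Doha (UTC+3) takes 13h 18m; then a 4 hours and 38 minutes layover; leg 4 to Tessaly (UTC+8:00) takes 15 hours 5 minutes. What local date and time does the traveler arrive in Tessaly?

Convert departure to UTC: 8:12 AM − 9:00 = 11:12 PM UTC on Jun 2.
Add 15 hours 7 minutes leg 1 → 2:19 PM UTC (Jun 3).
Add 5 hours and 36 minutes layover in Seattle → 7:55 PM UTC.
Add 15 hours and 10 minutes leg 2 → 11:05 AM UTC (Jun 4).
Add 6 hours 22 minutes layover in Varnholm → 5:27 PM UTC.
Add 13 hours 18 minutes leg 3 → 6:45 AM UTC (Jun 5).
Add 4 hours and 38 minutes layover in Doha → 11:23 AM UTC.
Add 15 hours and 5 minutes leg 4 → 2:28 AM UTC (Jun 6).
Tessaly is UTC+8:00, so local arrival = 2:28 AM + 8:00 = 10:28 AM on Jun 6.

10:28 AM on June 6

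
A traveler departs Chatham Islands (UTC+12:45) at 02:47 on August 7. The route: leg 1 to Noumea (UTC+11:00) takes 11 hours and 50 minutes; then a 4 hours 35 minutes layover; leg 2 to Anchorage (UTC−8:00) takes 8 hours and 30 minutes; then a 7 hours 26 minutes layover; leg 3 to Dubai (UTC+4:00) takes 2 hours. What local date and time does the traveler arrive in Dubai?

Convert departure to UTC: 02:47 − 12:45 = 14:02 UTC on Aug 6.
Add 11 hours and 50 minutes leg 1 → 01:52 UTC (Aug 7).
Add 4 hours 35 minutes layover in Noumea → 06:27 UTC.
Add 8 hours and 30 minutes leg 2 → 14:57 UTC.
Add 7 hours 26 minutes layover in Anchorage → 22:23 UTC.
Add 2 hours leg 3 → 00:23 UTC (Aug 8).
Dubai is UTC+4:00, so local arrival = 00:23 + 4:00 = 04:23 on Aug 8.

04:23 on August 8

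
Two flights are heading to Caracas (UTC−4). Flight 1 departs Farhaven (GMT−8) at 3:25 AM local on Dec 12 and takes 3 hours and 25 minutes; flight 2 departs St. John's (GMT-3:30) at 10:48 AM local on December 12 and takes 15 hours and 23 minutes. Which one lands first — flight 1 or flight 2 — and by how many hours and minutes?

the first, by 14 hours 51 minutes

Flight 1 in UTC: 3:25 AM + 8:00 = 11:25 AM on Dec 12.
+3 hours 25 minutes → arrive 2:50 PM UTC on Dec 12.
Flight 2 in UTC: 10:48 AM + 3:30 = 2:18 PM on Dec 12.
+15 hours 23 minutes → arrive 5:41 AM UTC on Dec 13.
Flight 1 lands earlier by 14 hours 51 minutes.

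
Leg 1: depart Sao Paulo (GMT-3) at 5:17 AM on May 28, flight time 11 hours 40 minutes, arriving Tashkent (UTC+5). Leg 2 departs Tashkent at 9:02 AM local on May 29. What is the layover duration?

8 hours 5 minutes

Convert departure to UTC: 5:17 AM + 3:00 = 8:17 AM UTC on May 28.
Add 11 hours 40 minutes flight time → 7:57 PM UTC.
Tashkent is UTC+5:00, so local arrival = 7:57 PM + 5:00 = 12:57 AM on May 29.
Layover = 9:02 AM − 12:57 AM = 8 hours 5 minutes.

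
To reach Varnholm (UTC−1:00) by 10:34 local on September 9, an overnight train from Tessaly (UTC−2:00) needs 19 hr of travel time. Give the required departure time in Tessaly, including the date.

14:34 on September 8

Target arrival in UTC: 10:34 + 1:00 = 11:34 on Sep 9.
Subtract 19 hours → departure 16:34 UTC on Sep 8.
Tessaly is UTC−2:00: 16:34 − 2:00 = 14:34 on Sep 8.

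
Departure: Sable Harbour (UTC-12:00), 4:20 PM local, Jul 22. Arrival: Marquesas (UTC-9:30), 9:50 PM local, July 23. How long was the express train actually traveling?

27 hours

Marquesas is 2:30 ahead of Sable Harbour.
Clock-face elapsed time (ignoring zones) is 29 hours 30 minutes.
Actual elapsed = 29 hours 30 minutes − 2:30 = 27 hours.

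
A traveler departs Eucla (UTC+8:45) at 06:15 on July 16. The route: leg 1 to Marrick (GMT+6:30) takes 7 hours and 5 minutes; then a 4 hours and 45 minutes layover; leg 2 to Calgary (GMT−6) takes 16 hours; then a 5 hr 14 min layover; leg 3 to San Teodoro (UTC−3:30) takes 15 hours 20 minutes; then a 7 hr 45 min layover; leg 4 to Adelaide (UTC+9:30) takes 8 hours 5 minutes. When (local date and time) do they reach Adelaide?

Convert departure to UTC: 06:15 − 8:45 = 21:30 UTC on Jul 15.
Add 7 hours 5 minutes leg 1 → 04:35 UTC (Jul 16).
Add 4 hours and 45 minutes layover in Marrick → 09:20 UTC.
Add 16 hours leg 2 → 01:20 UTC (Jul 17).
Add 5 hours 14 minutes layover in Calgary → 06:34 UTC.
Add 15 hours 20 minutes leg 3 → 21:54 UTC.
Add 7 hours and 45 minutes layover in San Teodoro → 05:39 UTC (Jul 18).
Add 8 hours and 5 minutes leg 4 → 13:44 UTC.
Adelaide is UTC+9:30, so local arrival = 13:44 + 9:30 = 23:14 on Jul 18.

23:14 on July 18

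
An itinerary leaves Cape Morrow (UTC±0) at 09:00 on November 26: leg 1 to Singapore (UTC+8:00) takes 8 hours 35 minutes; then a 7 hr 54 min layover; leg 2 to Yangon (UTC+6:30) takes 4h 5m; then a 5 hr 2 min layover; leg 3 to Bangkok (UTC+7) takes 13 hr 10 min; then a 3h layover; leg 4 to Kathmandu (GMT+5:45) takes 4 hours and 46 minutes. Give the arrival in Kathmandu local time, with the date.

13:17 on November 28

Cape Morrow is at UTC+0, so departure is already 09:00 UTC on Nov 26.
Add 8 hours and 35 minutes leg 1 → 17:35 UTC.
Add 7 hours and 54 minutes layover in Singapore → 01:29 UTC (Nov 27).
Add 4 hours and 5 minutes leg 2 → 05:34 UTC.
Add 5 hours and 2 minutes layover in Yangon → 10:36 UTC.
Add 13 hours and 10 minutes leg 3 → 23:46 UTC.
Add 3 hours layover in Bangkok → 02:46 UTC (Nov 28).
Add 4 hours 46 minutes leg 4 → 07:32 UTC.
Kathmandu is UTC+5:45, so local arrival = 07:32 + 5:45 = 13:17 on Nov 28.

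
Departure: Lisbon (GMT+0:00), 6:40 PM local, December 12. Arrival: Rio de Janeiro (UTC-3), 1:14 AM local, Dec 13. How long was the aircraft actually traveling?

Departure is already UTC: 6:40 PM on Dec 12.
Arrival in UTC: 1:14 AM + 3:00 = 4:14 AM on Dec 13.
Elapsed = 4:14 AM − 6:40 PM (+1 day) = 9 hours 34 minutes.

9 hours 34 minutes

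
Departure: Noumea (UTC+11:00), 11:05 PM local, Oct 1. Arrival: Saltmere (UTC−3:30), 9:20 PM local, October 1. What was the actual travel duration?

12 hours 45 minutes

Departure in UTC: 11:05 PM − 11:00 = 12:05 PM on Oct 1.
Arrival in UTC: 9:20 PM + 3:30 = 12:50 AM on Oct 2.
Elapsed = 12:50 AM − 12:05 PM (+1 day) = 12 hours 45 minutes.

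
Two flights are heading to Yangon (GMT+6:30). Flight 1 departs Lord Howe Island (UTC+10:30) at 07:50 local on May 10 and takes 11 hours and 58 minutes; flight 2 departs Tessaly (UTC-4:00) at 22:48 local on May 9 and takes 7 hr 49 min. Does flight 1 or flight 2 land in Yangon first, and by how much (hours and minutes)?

the first, by 1 hour 19 minutes

Flight 1 in UTC: 07:50 − 10:30 = 21:20 on May 9.
+11 hours and 58 minutes → arrive 09:18 UTC on May 10.
Flight 2 in UTC: 22:48 + 4:00 = 02:48 on May 10.
+7 hours 49 minutes → arrive 10:37 UTC on May 10.
Flight 1 lands earlier by 1 hour 19 minutes.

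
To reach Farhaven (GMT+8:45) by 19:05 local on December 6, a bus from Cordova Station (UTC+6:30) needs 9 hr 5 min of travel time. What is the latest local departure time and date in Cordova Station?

07:45 on December 6

Target arrival in UTC: 19:05 − 8:45 = 10:20 on Dec 6.
Subtract 9 hours 5 minutes → departure 01:15 UTC on Dec 6.
Cordova Station is UTC+6:30: 01:15 + 6:30 = 07:45 on Dec 6.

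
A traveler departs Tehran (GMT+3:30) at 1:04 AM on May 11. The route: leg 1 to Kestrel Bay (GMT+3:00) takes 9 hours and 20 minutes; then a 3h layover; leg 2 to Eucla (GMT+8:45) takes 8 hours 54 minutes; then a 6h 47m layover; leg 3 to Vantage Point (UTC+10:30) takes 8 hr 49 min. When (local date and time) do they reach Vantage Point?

Convert departure to UTC: 1:04 AM − 3:30 = 9:34 PM UTC on May 10.
Add 9 hours and 20 minutes leg 1 → 6:54 AM UTC (May 11).
Add 3 hours layover in Kestrel Bay → 9:54 AM UTC.
Add 8 hours 54 minutes leg 2 → 6:48 PM UTC.
Add 6 hours 47 minutes layover in Eucla → 1:35 AM UTC (May 12).
Add 8 hours 49 minutes leg 3 → 10:24 AM UTC.
Vantage Point is UTC+10:30, so local arrival = 10:24 AM + 10:30 = 8:54 PM on May 12.

8:54 PM on May 12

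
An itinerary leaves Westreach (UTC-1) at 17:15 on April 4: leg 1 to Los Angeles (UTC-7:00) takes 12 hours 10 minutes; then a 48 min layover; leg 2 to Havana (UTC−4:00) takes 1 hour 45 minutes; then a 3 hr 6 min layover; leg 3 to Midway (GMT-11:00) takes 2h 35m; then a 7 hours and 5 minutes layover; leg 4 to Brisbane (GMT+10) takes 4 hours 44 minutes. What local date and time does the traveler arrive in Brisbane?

12:28 on April 6

Convert departure to UTC: 17:15 + 1:00 = 18:15 UTC on Apr 4.
Add 12 hours 10 minutes leg 1 → 06:25 UTC (Apr 5).
Add 48 minutes layover in Los Angeles → 07:13 UTC.
Add 1 hour and 45 minutes leg 2 → 08:58 UTC.
Add 3 hours 6 minutes layover in Havana → 12:04 UTC.
Add 2 hours 35 minutes leg 3 → 14:39 UTC.
Add 7 hours 5 minutes layover in Midway → 21:44 UTC.
Add 4 hours and 44 minutes leg 4 → 02:28 UTC (Apr 6).
Brisbane is UTC+10:00, so local arrival = 02:28 + 10:00 = 12:28 on Apr 6.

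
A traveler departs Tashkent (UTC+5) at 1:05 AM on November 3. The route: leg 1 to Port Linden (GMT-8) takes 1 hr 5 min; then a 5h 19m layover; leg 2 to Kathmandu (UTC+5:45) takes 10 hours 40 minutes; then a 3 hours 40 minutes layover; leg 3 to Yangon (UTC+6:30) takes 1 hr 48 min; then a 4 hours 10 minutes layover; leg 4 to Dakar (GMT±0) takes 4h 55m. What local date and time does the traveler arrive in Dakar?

3:42 AM on Nov 4

Convert departure to UTC: 1:05 AM − 5:00 = 8:05 PM UTC on Nov 2.
Add 1 hour 5 minutes leg 1 → 9:10 PM UTC.
Add 5 hours 19 minutes layover in Port Linden → 2:29 AM UTC (Nov 3).
Add 10 hours and 40 minutes leg 2 → 1:09 PM UTC.
Add 3 hours 40 minutes layover in Kathmandu → 4:49 PM UTC.
Add 1 hour and 48 minutes leg 3 → 6:37 PM UTC.
Add 4 hours and 10 minutes layover in Yangon → 10:47 PM UTC.
Add 4 hours 55 minutes leg 4 → 3:42 AM UTC (Nov 4).
Dakar is UTC+0, so local arrival is the same: 3:42 AM on Nov 4.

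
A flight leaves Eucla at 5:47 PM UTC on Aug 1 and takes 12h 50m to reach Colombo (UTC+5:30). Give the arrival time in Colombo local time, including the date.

12:07 PM on Aug 2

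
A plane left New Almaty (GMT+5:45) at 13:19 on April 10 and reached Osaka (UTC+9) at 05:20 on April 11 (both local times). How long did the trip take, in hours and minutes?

Departure in UTC: 13:19 − 5:45 = 07:34 on Apr 10.
Arrival in UTC: 05:20 − 9:00 = 20:20 on Apr 10.
Elapsed = 20:20 − 07:34 = 12 hours 46 minutes.

12 hours 46 minutes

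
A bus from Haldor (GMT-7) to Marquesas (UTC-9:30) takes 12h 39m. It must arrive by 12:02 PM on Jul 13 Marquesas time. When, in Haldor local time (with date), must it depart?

1:53 AM on July 13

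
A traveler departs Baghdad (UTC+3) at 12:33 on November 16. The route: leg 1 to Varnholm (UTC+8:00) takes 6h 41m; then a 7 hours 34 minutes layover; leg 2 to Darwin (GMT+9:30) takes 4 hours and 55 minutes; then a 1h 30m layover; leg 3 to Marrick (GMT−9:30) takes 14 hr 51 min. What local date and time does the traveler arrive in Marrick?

11:34 on November 17

Convert departure to UTC: 12:33 − 3:00 = 09:33 UTC on Nov 16.
Add 6 hours and 41 minutes leg 1 → 16:14 UTC.
Add 7 hours and 34 minutes layover in Varnholm → 23:48 UTC.
Add 4 hours and 55 minutes leg 2 → 04:43 UTC (Nov 17).
Add 1 hour 30 minutes layover in Darwin → 06:13 UTC.
Add 14 hours and 51 minutes leg 3 → 21:04 UTC.
Marrick is UTC−9:30, so local arrival = 21:04 − 9:30 = 11:34 on Nov 17.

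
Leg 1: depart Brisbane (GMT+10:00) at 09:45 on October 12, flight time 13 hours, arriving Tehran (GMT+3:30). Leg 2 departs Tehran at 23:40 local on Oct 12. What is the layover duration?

7 hours 25 minutes

Convert departure to UTC: 09:45 − 10:00 = 23:45 UTC on Oct 11.
Add 13 hours flight time → 12:45 UTC (Oct 12).
Tehran is UTC+3:30, so local arrival = 12:45 + 3:30 = 16:15 on Oct 12.
Layover = 23:40 − 16:15 = 7 hours 25 minutes.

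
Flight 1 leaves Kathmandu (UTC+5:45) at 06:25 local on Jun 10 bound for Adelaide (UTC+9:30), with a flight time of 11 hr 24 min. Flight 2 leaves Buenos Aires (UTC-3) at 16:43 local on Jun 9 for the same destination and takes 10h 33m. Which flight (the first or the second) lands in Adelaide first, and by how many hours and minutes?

Flight 1 in UTC: 06:25 − 5:45 = 00:40 on Jun 10.
+11 hours and 24 minutes → arrive 12:04 UTC on Jun 10.
Flight 2 in UTC: 16:43 + 3:00 = 19:43 on Jun 9.
+10 hours and 33 minutes → arrive 06:16 UTC on Jun 10.
Flight 2 lands earlier by 5 hours 48 minutes.

the second, by 5 hours 48 minutes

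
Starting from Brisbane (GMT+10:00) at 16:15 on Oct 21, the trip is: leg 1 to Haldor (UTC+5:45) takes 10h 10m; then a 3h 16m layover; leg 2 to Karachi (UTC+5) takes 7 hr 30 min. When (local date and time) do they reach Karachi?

Convert departure to UTC: 16:15 − 10:00 = 06:15 UTC on Oct 21.
Add 10 hours and 10 minutes leg 1 → 16:25 UTC.
Add 3 hours 16 minutes layover in Haldor → 19:41 UTC.
Add 7 hours and 30 minutes leg 2 → 03:11 UTC (Oct 22).
Karachi is UTC+5:00, so local arrival = 03:11 + 5:00 = 08:11 on Oct 22.

08:11 on October 22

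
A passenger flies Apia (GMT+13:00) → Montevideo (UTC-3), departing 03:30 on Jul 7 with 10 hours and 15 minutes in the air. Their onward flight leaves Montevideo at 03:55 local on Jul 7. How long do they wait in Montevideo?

6 hours 10 minutes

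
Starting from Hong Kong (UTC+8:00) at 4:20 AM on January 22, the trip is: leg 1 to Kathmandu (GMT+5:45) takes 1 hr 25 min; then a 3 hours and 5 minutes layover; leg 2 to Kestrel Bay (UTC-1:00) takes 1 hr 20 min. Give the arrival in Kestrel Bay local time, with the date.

Convert departure to UTC: 4:20 AM − 8:00 = 8:20 PM UTC on Jan 21.
Add 1 hour 25 minutes leg 1 → 9:45 PM UTC.
Add 3 hours and 5 minutes layover in Kathmandu → 12:50 AM UTC (Jan 22).
Add 1 hour 20 minutes leg 2 → 2:10 AM UTC.
Kestrel Bay is UTC−1:00, so local arrival = 2:10 AM − 1:00 = 1:10 AM on Jan 22.

1:10 AM on Jan 22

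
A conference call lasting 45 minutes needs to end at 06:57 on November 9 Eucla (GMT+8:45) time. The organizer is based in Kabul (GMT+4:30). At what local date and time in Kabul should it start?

01:57 on November 9

Target end time in UTC: 06:57 − 8:45 = 22:12 on Nov 8.
Subtract 45 minutes → start 21:27 UTC on Nov 8.
Kabul is UTC+4:30: 21:27 + 4:30 = 01:57 on Nov 9.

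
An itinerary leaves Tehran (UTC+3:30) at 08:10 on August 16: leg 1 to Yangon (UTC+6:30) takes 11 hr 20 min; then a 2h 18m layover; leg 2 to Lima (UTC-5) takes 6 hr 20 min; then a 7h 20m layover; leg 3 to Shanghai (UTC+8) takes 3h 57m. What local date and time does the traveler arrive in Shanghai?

19:55 on Aug 17

Convert departure to UTC: 08:10 − 3:30 = 04:40 UTC on Aug 16.
Add 11 hours 20 minutes leg 1 → 16:00 UTC.
Add 2 hours 18 minutes layover in Yangon → 18:18 UTC.
Add 6 hours 20 minutes leg 2 → 00:38 UTC (Aug 17).
Add 7 hours and 20 minutes layover in Lima → 07:58 UTC.
Add 3 hours and 57 minutes leg 3 → 11:55 UTC.
Shanghai is UTC+8:00, so local arrival = 11:55 + 8:00 = 19:55 on Aug 17.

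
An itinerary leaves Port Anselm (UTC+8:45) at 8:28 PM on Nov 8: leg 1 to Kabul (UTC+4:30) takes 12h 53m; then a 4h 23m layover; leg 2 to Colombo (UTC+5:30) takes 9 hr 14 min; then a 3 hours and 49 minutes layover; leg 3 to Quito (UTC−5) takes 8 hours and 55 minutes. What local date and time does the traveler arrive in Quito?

Convert departure to UTC: 8:28 PM − 8:45 = 11:43 AM UTC on Nov 8.
Add 12 hours and 53 minutes leg 1 → 12:36 AM UTC (Nov 9).
Add 4 hours 23 minutes layover in Kabul → 4:59 AM UTC.
Add 9 hours 14 minutes leg 2 → 2:13 PM UTC.
Add 3 hours 49 minutes layover in Colombo → 6:02 PM UTC.
Add 8 hours and 55 minutes leg 3 → 2:57 AM UTC (Nov 10).
Quito is UTC−5:00, so local arrival = 2:57 AM − 5:00 = 9:57 PM on Nov 9.

9:57 PM on November 9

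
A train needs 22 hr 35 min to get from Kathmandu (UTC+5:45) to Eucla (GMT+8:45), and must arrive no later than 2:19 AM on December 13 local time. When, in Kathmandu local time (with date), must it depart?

12:44 AM on Dec 12

Target arrival in UTC: 2:19 AM − 8:45 = 5:34 PM on Dec 12.
Subtract 22 hours 35 minutes → departure 6:59 PM UTC on Dec 11.
Kathmandu is UTC+5:45: 6:59 PM + 5:45 = 12:44 AM on Dec 12.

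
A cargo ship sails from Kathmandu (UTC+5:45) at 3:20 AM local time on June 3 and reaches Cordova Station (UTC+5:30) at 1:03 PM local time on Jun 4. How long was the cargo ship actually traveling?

33 hours 58 minutes

Departure in UTC: 3:20 AM − 5:45 = 9:35 PM on Jun 2.
Arrival in UTC: 1:03 PM − 5:30 = 7:33 AM on Jun 4.
Elapsed = 7:33 AM − 9:35 PM (+2 days) = 33 hours 58 minutes.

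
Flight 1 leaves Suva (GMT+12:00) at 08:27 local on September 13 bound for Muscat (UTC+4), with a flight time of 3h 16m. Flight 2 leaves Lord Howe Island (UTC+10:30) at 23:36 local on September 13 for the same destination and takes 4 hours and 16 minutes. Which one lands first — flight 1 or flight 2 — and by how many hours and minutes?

the first, by 17 hours 39 minutes

Flight 1 in UTC: 08:27 − 12:00 = 20:27 on Sep 12.
+3 hours and 16 minutes → arrive 23:43 UTC on Sep 12.
Flight 2 in UTC: 23:36 − 10:30 = 13:06 on Sep 13.
+4 hours and 16 minutes → arrive 17:22 UTC on Sep 13.
Flight 1 lands earlier by 17 hours 39 minutes.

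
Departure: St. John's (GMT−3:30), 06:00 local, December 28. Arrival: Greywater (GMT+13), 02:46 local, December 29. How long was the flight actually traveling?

4 hours 16 minutes

Departure in UTC: 06:00 + 3:30 = 09:30 on Dec 28.
Arrival in UTC: 02:46 − 13:00 = 13:46 on Dec 28.
Elapsed = 13:46 − 09:30 = 4 hours 16 minutes.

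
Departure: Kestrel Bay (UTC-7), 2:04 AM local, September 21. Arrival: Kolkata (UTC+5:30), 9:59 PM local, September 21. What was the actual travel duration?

7 hours 25 minutes

Kolkata is 12:30 ahead of Kestrel Bay.
Clock-face elapsed time (ignoring zones) is 19 hours 55 minutes.
Actual elapsed = 19 hours 55 minutes − 12:30 = 7 hours 25 minutes.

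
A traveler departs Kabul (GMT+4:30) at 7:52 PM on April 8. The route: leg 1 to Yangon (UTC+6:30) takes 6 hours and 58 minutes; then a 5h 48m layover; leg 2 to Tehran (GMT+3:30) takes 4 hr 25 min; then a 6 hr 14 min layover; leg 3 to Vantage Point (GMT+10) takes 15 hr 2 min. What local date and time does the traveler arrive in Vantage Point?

3:49 PM on April 10

Convert departure to UTC: 7:52 PM − 4:30 = 3:22 PM UTC on Apr 8.
Add 6 hours 58 minutes leg 1 → 10:20 PM UTC.
Add 5 hours and 48 minutes layover in Yangon → 4:08 AM UTC (Apr 9).
Add 4 hours and 25 minutes leg 2 → 8:33 AM UTC.
Add 6 hours 14 minutes layover in Tehran → 2:47 PM UTC.
Add 15 hours and 2 minutes leg 3 → 5:49 AM UTC (Apr 10).
Vantage Point is UTC+10:00, so local arrival = 5:49 AM + 10:00 = 3:49 PM on Apr 10.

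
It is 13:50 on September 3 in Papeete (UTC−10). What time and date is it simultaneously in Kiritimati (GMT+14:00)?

In UTC: 13:50 + 10:00 = 23:50 on Sep 3.
Kiritimati is UTC+14:00: 23:50 + 14:00 = 13:50 on Sep 4.

13:50 on September 4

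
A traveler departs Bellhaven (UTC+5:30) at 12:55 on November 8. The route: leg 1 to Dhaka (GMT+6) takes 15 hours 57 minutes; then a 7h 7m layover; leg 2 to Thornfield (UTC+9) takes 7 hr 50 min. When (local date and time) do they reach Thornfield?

Convert departure to UTC: 12:55 − 5:30 = 07:25 UTC on Nov 8.
Add 15 hours and 57 minutes leg 1 → 23:22 UTC.
Add 7 hours 7 minutes layover in Dhaka → 06:29 UTC (Nov 9).
Add 7 hours and 50 minutes leg 2 → 14:19 UTC.
Thornfield is UTC+9:00, so local arrival = 14:19 + 9:00 = 23:19 on Nov 9.

23:19 on November 9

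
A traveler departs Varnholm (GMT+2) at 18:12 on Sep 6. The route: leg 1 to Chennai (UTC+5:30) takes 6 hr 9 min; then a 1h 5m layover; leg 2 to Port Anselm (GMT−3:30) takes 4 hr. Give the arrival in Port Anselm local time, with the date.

Convert departure to UTC: 18:12 − 2:00 = 16:12 UTC on Sep 6.
Add 6 hours and 9 minutes leg 1 → 22:21 UTC.
Add 1 hour and 5 minutes layover in Chennai → 23:26 UTC.
Add 4 hours leg 2 → 03:26 UTC (Sep 7).
Port Anselm is UTC−3:30, so local arrival = 03:26 − 3:30 = 23:56 on Sep 6.

23:56 on September 6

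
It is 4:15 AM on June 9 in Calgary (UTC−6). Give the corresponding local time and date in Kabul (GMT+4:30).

Kabul is 10:30 ahead of Calgary.
Shift by the zone difference: 4:15 AM + 10:30 = 2:45 PM on Jun 9 in Kabul.

2:45 PM on June 9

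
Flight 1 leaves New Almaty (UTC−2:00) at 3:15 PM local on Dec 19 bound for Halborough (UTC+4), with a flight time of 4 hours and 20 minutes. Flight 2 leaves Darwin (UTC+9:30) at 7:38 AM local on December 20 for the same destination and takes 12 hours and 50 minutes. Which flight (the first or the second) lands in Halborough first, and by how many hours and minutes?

the first, by 13 hours 23 minutes

Flight 1 in UTC: 3:15 PM + 2:00 = 5:15 PM on Dec 19.
+4 hours and 20 minutes → arrive 9:35 PM UTC on Dec 19.
Flight 2 in UTC: 7:38 AM − 9:30 = 10:08 PM on Dec 19.
+12 hours and 50 minutes → arrive 10:58 AM UTC on Dec 20.
Flight 1 lands earlier by 13 hours 23 minutes.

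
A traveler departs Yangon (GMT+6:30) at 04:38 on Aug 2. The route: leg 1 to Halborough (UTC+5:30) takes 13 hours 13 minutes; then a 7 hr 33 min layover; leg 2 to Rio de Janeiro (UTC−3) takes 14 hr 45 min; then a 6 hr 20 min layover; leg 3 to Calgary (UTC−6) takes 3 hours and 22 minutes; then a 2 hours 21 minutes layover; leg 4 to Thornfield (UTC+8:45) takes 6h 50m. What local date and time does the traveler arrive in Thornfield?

Convert departure to UTC: 04:38 − 6:30 = 22:08 UTC on Aug 1.
Add 13 hours 13 minutes leg 1 → 11:21 UTC (Aug 2).
Add 7 hours and 33 minutes layover in Halborough → 18:54 UTC.
Add 14 hours 45 minutes leg 2 → 09:39 UTC (Aug 3).
Add 6 hours 20 minutes layover in Rio de Janeiro → 15:59 UTC.
Add 3 hours and 22 minutes leg 3 → 19:21 UTC.
Add 2 hours 21 minutes layover in Calgary → 21:42 UTC.
Add 6 hours and 50 minutes leg 4 → 04:32 UTC (Aug 4).
Thornfield is UTC+8:45, so local arrival = 04:32 + 8:45 = 13:17 on Aug 4.

13:17 on August 4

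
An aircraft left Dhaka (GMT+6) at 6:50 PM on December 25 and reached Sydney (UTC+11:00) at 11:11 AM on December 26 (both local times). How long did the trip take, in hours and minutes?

11 hours 21 minutes

Departure in UTC: 6:50 PM − 6:00 = 12:50 PM on Dec 25.
Arrival in UTC: 11:11 AM − 11:00 = 12:11 AM on Dec 26.
Elapsed = 12:11 AM − 12:50 PM (+1 day) = 11 hours 21 minutes.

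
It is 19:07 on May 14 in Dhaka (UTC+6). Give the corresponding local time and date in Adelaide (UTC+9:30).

22:37 on May 14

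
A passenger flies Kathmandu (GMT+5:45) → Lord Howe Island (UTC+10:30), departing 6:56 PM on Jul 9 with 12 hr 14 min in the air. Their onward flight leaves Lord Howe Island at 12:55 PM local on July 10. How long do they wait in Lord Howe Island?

Convert departure to UTC: 6:56 PM − 5:45 = 1:11 PM UTC on Jul 9.
Add 12 hours and 14 minutes flight time → 1:25 AM UTC (Jul 10).
Lord Howe Island is UTC+10:30, so local arrival = 1:25 AM + 10:30 = 11:55 AM on Jul 10.
Layover = 12:55 PM − 11:55 AM = 1 hour.

1 hour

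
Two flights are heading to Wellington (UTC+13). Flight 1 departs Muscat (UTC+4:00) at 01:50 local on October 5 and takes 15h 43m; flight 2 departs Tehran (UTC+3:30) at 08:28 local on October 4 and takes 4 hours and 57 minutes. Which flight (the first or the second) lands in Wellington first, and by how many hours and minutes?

Flight 1 in UTC: 01:50 − 4:00 = 21:50 on Oct 4.
+15 hours 43 minutes → arrive 13:33 UTC on Oct 5.
Flight 2 in UTC: 08:28 − 3:30 = 04:58 on Oct 4.
+4 hours and 57 minutes → arrive 09:55 UTC on Oct 4.
Flight 2 lands earlier by 27 hours 38 minutes.

the second, by 27 hours 38 minutes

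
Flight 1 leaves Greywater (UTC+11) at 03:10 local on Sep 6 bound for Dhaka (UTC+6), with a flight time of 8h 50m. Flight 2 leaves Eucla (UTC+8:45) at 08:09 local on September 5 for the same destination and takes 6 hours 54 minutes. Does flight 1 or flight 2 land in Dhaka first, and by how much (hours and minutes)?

the second, by 18 hours 42 minutes

Flight 1 in UTC: 03:10 − 11:00 = 16:10 on Sep 5.
+8 hours and 50 minutes → arrive 01:00 UTC on Sep 6.
Flight 2 in UTC: 08:09 − 8:45 = 23:24 on Sep 4.
+6 hours and 54 minutes → arrive 06:18 UTC on Sep 5.
Flight 2 lands earlier by 18 hours 42 minutes.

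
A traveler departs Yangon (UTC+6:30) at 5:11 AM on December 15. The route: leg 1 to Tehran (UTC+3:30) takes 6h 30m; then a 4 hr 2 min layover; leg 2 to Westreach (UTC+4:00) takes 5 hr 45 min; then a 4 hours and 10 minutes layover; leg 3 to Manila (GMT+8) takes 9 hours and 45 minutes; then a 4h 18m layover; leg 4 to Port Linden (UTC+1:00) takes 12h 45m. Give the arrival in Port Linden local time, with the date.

10:56 PM on Dec 16

Convert departure to UTC: 5:11 AM − 6:30 = 10:41 PM UTC on Dec 14.
Add 6 hours and 30 minutes leg 1 → 5:11 AM UTC (Dec 15).
Add 4 hours 2 minutes layover in Tehran → 9:13 AM UTC.
Add 5 hours 45 minutes leg 2 → 2:58 PM UTC.
Add 4 hours 10 minutes layover in Westreach → 7:08 PM UTC.
Add 9 hours 45 minutes leg 3 → 4:53 AM UTC (Dec 16).
Add 4 hours and 18 minutes layover in Manila → 9:11 AM UTC.
Add 12 hours 45 minutes leg 4 → 9:56 PM UTC.
Port Linden is UTC+1:00, so local arrival = 9:56 PM + 1:00 = 10:56 PM on Dec 16.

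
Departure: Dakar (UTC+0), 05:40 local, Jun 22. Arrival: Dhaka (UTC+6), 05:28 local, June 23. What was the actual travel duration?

17 hours 48 minutes

Departure is already UTC: 05:40 on Jun 22.
Arrival in UTC: 05:28 − 6:00 = 23:28 on Jun 22.
Elapsed = 23:28 − 05:40 = 17 hours 48 minutes.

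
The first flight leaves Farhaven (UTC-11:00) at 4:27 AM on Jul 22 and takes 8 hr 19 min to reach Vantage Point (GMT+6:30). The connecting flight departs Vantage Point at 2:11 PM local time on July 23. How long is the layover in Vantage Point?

Convert departure to UTC: 4:27 AM + 11:00 = 3:27 PM UTC on Jul 22.
Add 8 hours and 19 minutes flight time → 11:46 PM UTC.
Vantage Point is UTC+6:30, so local arrival = 11:46 PM + 6:30 = 6:16 AM on Jul 23.
Layover = 2:11 PM − 6:16 AM = 7 hours 55 minutes.

7 hours 55 minutes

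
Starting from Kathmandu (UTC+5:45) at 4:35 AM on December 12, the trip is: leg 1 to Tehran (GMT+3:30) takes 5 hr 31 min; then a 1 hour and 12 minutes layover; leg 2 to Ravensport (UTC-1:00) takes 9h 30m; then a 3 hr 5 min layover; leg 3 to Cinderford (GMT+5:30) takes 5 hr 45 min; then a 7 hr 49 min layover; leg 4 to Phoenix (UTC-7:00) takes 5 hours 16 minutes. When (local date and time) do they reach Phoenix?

Convert departure to UTC: 4:35 AM − 5:45 = 10:50 PM UTC on Dec 11.
Add 5 hours 31 minutes leg 1 → 4:21 AM UTC (Dec 12).
Add 1 hour 12 minutes layover in Tehran → 5:33 AM UTC.
Add 9 hours 30 minutes leg 2 → 3:03 PM UTC.
Add 3 hours and 5 minutes layover in Ravensport → 6:08 PM UTC.
Add 5 hours and 45 minutes leg 3 → 11:53 PM UTC.
Add 7 hours and 49 minutes layover in Cinderford → 7:42 AM UTC (Dec 13).
Add 5 hours and 16 minutes leg 4 → 12:58 PM UTC.
Phoenix is UTC−7:00, so local arrival = 12:58 PM − 7:00 = 5:58 AM on Dec 13.

5:58 AM on December 13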